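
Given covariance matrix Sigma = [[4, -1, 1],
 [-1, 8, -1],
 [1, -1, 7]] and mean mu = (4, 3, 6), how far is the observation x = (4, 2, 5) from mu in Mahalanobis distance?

Step 1 — centre the observation: (x - mu) = (0, -1, -1).

Step 2 — invert Sigma (cofactor / det for 3×3, or solve directly):
  Sigma^{-1} = [[0.2657, 0.029, -0.0338],
 [0.029, 0.1304, 0.0145],
 [-0.0338, 0.0145, 0.1498]].

Step 3 — form the quadratic (x - mu)^T · Sigma^{-1} · (x - mu):
  Sigma^{-1} · (x - mu) = (0.0048, -0.1449, -0.1643).
  (x - mu)^T · [Sigma^{-1} · (x - mu)] = (0)·(0.0048) + (-1)·(-0.1449) + (-1)·(-0.1643) = 0.3092.

Step 4 — take square root: d = √(0.3092) ≈ 0.556.

d(x, mu) = √(0.3092) ≈ 0.556


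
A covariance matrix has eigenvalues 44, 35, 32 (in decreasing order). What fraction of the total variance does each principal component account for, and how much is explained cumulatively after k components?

Step 1 — total variance = trace(Sigma) = Σ λ_i = 44 + 35 + 32 = 111.

Step 2 — fraction explained by component i = λ_i / Σ λ:
  PC1: 44/111 = 0.3964
  PC2: 35/111 = 0.3153
  PC3: 32/111 = 0.2883

Step 3 — cumulative fraction after k components = (λ_1 + ... + λ_k) / Σ λ:
  k = 1: 44/111 = 0.3964
  k = 2: (44 + 35)/111 = 79/111 = 0.7117
  k = 3: (44 + 35 + 32)/111 = 111/111 = 1

Summary (fraction, with percent):

explained: PC1 0.3964 (39.64%), PC2 0.3153 (31.53%), PC3 0.2883 (28.83%);  cumulative: 0.3964, 0.7117, 1


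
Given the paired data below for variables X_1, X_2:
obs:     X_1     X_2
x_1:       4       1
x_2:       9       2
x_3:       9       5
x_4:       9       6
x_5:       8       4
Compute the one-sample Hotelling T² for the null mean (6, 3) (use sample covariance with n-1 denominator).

Step 1 — sample mean vector:
  mean(X_1) = (4 + 9 + 9 + 9 + 8) / 5 = 39/5 = 7.8
  mean(X_2) = (1 + 2 + 5 + 6 + 4) / 5 = 18/5 = 3.6
  x̄ = (7.8, 3.6),  deviation x̄ - mu_0 = (7.8, 3.6) - (6, 3) = (1.8, 0.6).

Step 2 — sample covariance matrix, S[i,j] = (1/(n-1)) · Σ_k (x_{k,i} - mean_i) · (x_{k,j} - mean_j), divisor n-1 = 4:
  S[X_1,X_1] = ((-3.8)·(-3.8) + (1.2)·(1.2) + (1.2)·(1.2) + (1.2)·(1.2) + (0.2)·(0.2)) / 4 = 18.8/4 = 4.7
  S[X_1,X_2] = ((-3.8)·(-2.6) + (1.2)·(-1.6) + (1.2)·(1.4) + (1.2)·(2.4) + (0.2)·(0.4)) / 4 = 12.6/4 = 3.15
  S[X_2,X_2] = ((-2.6)·(-2.6) + (-1.6)·(-1.6) + (1.4)·(1.4) + (2.4)·(2.4) + (0.4)·(0.4)) / 4 = 17.2/4 = 4.3
  S = [[4.7, 3.15],
 [3.15, 4.3]].

Step 3 — invert S. det(S) = 4.7·4.3 - (3.15)² = 10.2875.
  S^{-1} = (1/det) · [[d, -b], [-b, a]] = [[0.418, -0.3062],
 [-0.3062, 0.4569]].

Step 4 — quadratic form (x̄ - mu_0)^T · S^{-1} · (x̄ - mu_0):
  S^{-1} · (x̄ - mu_0) = (0.5687, -0.277),
  (x̄ - mu_0)^T · [...] = (1.8)·(0.5687) + (0.6)·(-0.277) = 0.8574.

Step 5 — scale by n: T² = 5 · 0.8574 = 4.2868.

T² ≈ 4.2868


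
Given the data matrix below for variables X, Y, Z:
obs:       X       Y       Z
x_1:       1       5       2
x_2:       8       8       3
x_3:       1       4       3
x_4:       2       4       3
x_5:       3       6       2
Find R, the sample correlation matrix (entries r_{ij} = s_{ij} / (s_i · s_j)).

Step 1 — column means:
  mean(X) = (1 + 8 + 1 + 2 + 3) / 5 = 15/5 = 3
  mean(Y) = (5 + 8 + 4 + 4 + 6) / 5 = 27/5 = 5.4
  mean(Z) = (2 + 3 + 3 + 3 + 2) / 5 = 13/5 = 2.6

Step 2 — sample variances and covariances s[i,j] = (1/(n-1)) · Σ_k (x_{k,i} - mean_i) · (x_{k,j} - mean_j), with n-1 = 4:
  s[X,X] = ((-2)·(-2) + (5)·(5) + (-2)·(-2) + (-1)·(-1) + (0)·(0)) / 4 = 34/4 = 8.5
  s[X,Y] = ((-2)·(-0.4) + (5)·(2.6) + (-2)·(-1.4) + (-1)·(-1.4) + (0)·(0.6)) / 4 = 18/4 = 4.5
  s[X,Z] = ((-2)·(-0.6) + (5)·(0.4) + (-2)·(0.4) + (-1)·(0.4) + (0)·(-0.6)) / 4 = 2/4 = 0.5
  s[Y,Y] = ((-0.4)·(-0.4) + (2.6)·(2.6) + (-1.4)·(-1.4) + (-1.4)·(-1.4) + (0.6)·(0.6)) / 4 = 11.2/4 = 2.8
  s[Y,Z] = ((-0.4)·(-0.6) + (2.6)·(0.4) + (-1.4)·(0.4) + (-1.4)·(0.4) + (0.6)·(-0.6)) / 4 = -0.2/4 = -0.05
  s[Z,Z] = ((-0.6)·(-0.6) + (0.4)·(0.4) + (0.4)·(0.4) + (0.4)·(0.4) + (-0.6)·(-0.6)) / 4 = 1.2/4 = 0.3
  Sample standard deviations s_i = √(s[i,i]):
  s(X) = √(8.5) = 2.9155
  s(Y) = √(2.8) = 1.6733
  s(Z) = √(0.3) = 0.5477

Step 3 — r_{ij} = s_{ij} / (s_i · s_j):
  r[X,X] = 1 (diagonal).
  r[X,Y] = 4.5 / (2.9155 · 1.6733) = 4.5 / 4.8785 = 0.9224
  r[X,Z] = 0.5 / (2.9155 · 0.5477) = 0.5 / 1.5969 = 0.3131
  r[Y,Y] = 1 (diagonal).
  r[Y,Z] = -0.05 / (1.6733 · 0.5477) = -0.05 / 0.9165 = -0.0546
  r[Z,Z] = 1 (diagonal).

R is symmetric with unit diagonal. Assembling:

R = [[1, 0.9224, 0.3131],
 [0.9224, 1, -0.0546],
 [0.3131, -0.0546, 1]]


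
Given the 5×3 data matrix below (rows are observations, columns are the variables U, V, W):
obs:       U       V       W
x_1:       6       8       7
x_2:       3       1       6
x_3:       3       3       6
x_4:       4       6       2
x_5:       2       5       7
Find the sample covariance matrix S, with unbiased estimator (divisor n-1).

Step 1 — column means:
  mean(U) = (6 + 3 + 3 + 4 + 2) / 5 = 18/5 = 3.6
  mean(V) = (8 + 1 + 3 + 6 + 5) / 5 = 23/5 = 4.6
  mean(W) = (7 + 6 + 6 + 2 + 7) / 5 = 28/5 = 5.6

Step 2 — sample covariance S[i,j] = (1/(n-1)) · Σ_k (x_{k,i} - mean_i) · (x_{k,j} - mean_j), with n-1 = 4.
  S[U,U] = ((2.4)·(2.4) + (-0.6)·(-0.6) + (-0.6)·(-0.6) + (0.4)·(0.4) + (-1.6)·(-1.6)) / 4 = 9.2/4 = 2.3
  S[U,V] = ((2.4)·(3.4) + (-0.6)·(-3.6) + (-0.6)·(-1.6) + (0.4)·(1.4) + (-1.6)·(0.4)) / 4 = 11.2/4 = 2.8
  S[U,W] = ((2.4)·(1.4) + (-0.6)·(0.4) + (-0.6)·(0.4) + (0.4)·(-3.6) + (-1.6)·(1.4)) / 4 = -0.8/4 = -0.2
  S[V,V] = ((3.4)·(3.4) + (-3.6)·(-3.6) + (-1.6)·(-1.6) + (1.4)·(1.4) + (0.4)·(0.4)) / 4 = 29.2/4 = 7.3
  S[V,W] = ((3.4)·(1.4) + (-3.6)·(0.4) + (-1.6)·(0.4) + (1.4)·(-3.6) + (0.4)·(1.4)) / 4 = -1.8/4 = -0.45
  S[W,W] = ((1.4)·(1.4) + (0.4)·(0.4) + (0.4)·(0.4) + (-3.6)·(-3.6) + (1.4)·(1.4)) / 4 = 17.2/4 = 4.3

S is symmetric (S[j,i] = S[i,j]). Assembling:

S = [[2.3, 2.8, -0.2],
 [2.8, 7.3, -0.45],
 [-0.2, -0.45, 4.3]]


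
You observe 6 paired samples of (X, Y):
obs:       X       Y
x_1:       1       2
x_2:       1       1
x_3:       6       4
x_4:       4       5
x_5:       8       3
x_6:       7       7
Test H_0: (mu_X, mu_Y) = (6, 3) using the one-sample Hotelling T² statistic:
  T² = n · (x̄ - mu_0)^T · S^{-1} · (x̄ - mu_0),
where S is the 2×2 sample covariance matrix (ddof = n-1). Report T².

Step 1 — sample mean vector:
  mean(X) = (1 + 1 + 6 + 4 + 8 + 7) / 6 = 27/6 = 4.5
  mean(Y) = (2 + 1 + 4 + 5 + 3 + 7) / 6 = 22/6 = 3.6667
  x̄ = (4.5, 3.6667),  deviation x̄ - mu_0 = (4.5, 3.6667) - (6, 3) = (-1.5, 0.6667).

Step 2 — sample covariance matrix, S[i,j] = (1/(n-1)) · Σ_k (x_{k,i} - mean_i) · (x_{k,j} - mean_j), divisor n-1 = 5:
  S[X,X] = ((-3.5)·(-3.5) + (-3.5)·(-3.5) + (1.5)·(1.5) + (-0.5)·(-0.5) + (3.5)·(3.5) + (2.5)·(2.5)) / 5 = 45.5/5 = 9.1
  S[X,Y] = ((-3.5)·(-1.6667) + (-3.5)·(-2.6667) + (1.5)·(0.3333) + (-0.5)·(1.3333) + (3.5)·(-0.6667) + (2.5)·(3.3333)) / 5 = 21/5 = 4.2
  S[Y,Y] = ((-1.6667)·(-1.6667) + (-2.6667)·(-2.6667) + (0.3333)·(0.3333) + (1.3333)·(1.3333) + (-0.6667)·(-0.6667) + (3.3333)·(3.3333)) / 5 = 23.3333/5 = 4.6667
  S = [[9.1, 4.2],
 [4.2, 4.6667]].

Step 3 — invert S. det(S) = 9.1·4.6667 - (4.2)² = 24.8267.
  S^{-1} = (1/det) · [[d, -b], [-b, a]] = [[0.188, -0.1692],
 [-0.1692, 0.3665]].

Step 4 — quadratic form (x̄ - mu_0)^T · S^{-1} · (x̄ - mu_0):
  S^{-1} · (x̄ - mu_0) = (-0.3947, 0.4981),
  (x̄ - mu_0)^T · [...] = (-1.5)·(-0.3947) + (0.6667)·(0.4981) = 0.9242.

Step 5 — scale by n: T² = 6 · 0.9242 = 5.5451.

T² ≈ 5.5451


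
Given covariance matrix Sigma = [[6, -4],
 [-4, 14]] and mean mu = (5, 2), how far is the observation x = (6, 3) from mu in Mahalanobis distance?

Step 1 — centre the observation: (x - mu) = (1, 1).

Step 2 — invert Sigma. det(Sigma) = 6·14 - (-4)² = 68.
  Sigma^{-1} = (1/det) · [[d, -b], [-b, a]] = [[0.2059, 0.0588],
 [0.0588, 0.0882]].

Step 3 — form the quadratic (x - mu)^T · Sigma^{-1} · (x - mu):
  Sigma^{-1} · (x - mu) = (0.2647, 0.1471).
  (x - mu)^T · [Sigma^{-1} · (x - mu)] = (1)·(0.2647) + (1)·(0.1471) = 0.4118.

Step 4 — take square root: d = √(0.4118) ≈ 0.6417.

d(x, mu) = √(0.4118) ≈ 0.6417


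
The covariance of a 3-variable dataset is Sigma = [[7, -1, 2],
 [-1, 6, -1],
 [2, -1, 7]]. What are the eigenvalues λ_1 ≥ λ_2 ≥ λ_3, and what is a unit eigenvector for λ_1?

Step 1 — characteristic polynomial p(λ) = det(λI - Sigma) = λ³ - tr·λ² + c_1·λ - det, where tr = trace, c_1 = sum of the principal 2×2 minors, det = det(Sigma):
  tr = 7 + 6 + 7 = 20,
  c_1 = (7·6 - (-1)²) + (7·7 - (2)²) + (6·7 - (-1)²) = 41 + 45 + 41 = 127,
  det = 7·(6·7 - (-1)²) - (-1)·((-1)·7 - (-1)·(2)) + (2)·((-1)·(-1) - 6·(2)) = 7·(41) - (-1)·(-5) + (2)·(-11) = 260.
  So p(λ) = λ³ - 20λ² + 127λ - 260.
Step 2 — look for an integer root (rational root theorem: any rational root is an integer divisor of 260). Testing λ = 5:
  p(5) = 125 - 500 + 635 - 260 = 0  ✓
  Dividing out (λ - 5): p(λ) = (λ - 5)(λ² - 15λ + 52).
Step 3 — remaining eigenvalues from the quadratic λ² - 15λ + 52 = 0:
  Δ = 15² - 4·52 = 225 - 208 = 17,  λ = (15 ± √17)/2 = (15 ± 4.1231)/2 ≈ 9.5616 or 5.4384.
  Sorted: λ_1 = 9.5616,  λ_2 = 5.4384,  λ_3 = 5  (check: sum = 20 = tr ✓).

Step 4 — unit eigenvector for λ_1 ≈ 9.5616: v spans the null space of (Sigma - λ_1 I), whose rows are
  r_1 = (-2.5616, -1, 2),  r_2 = (-1, -3.5616, -1),  r_3 = (2, -1, -2.5616).
  v is orthogonal to every row, so take v ∝ r_1 × r_2 = ((-1)·(-1) - (2)·(-3.5616), (2)·(-1) - (-2.5616)·(-1), (-2.5616)·(-3.5616) - (-1)·(-1)) ≈ (8.1231, -4.5616, 8.1231).
  Let u = (8.1231, -4.5616, 8.1231).
  ||u|| = √((8.1231)² + (-4.5616)² + (8.1231)²) = √(152.7775) ≈ 12.3603,  v_1 = u/||u|| ≈ (0.6572, -0.369, 0.6572) (||v_1|| = 1).

λ_1 = 9.5616,  λ_2 = 5.4384,  λ_3 = 5;  v_1 ≈ (0.6572, -0.369, 0.6572)


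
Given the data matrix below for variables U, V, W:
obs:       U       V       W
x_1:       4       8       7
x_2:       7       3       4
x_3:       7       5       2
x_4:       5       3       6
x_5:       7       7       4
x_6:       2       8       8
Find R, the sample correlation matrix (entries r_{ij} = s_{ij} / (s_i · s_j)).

Step 1 — column means:
  mean(U) = (4 + 7 + 7 + 5 + 7 + 2) / 6 = 32/6 = 5.3333
  mean(V) = (8 + 3 + 5 + 3 + 7 + 8) / 6 = 34/6 = 5.6667
  mean(W) = (7 + 4 + 2 + 6 + 4 + 8) / 6 = 31/6 = 5.1667

Step 2 — sample variances and covariances s[i,j] = (1/(n-1)) · Σ_k (x_{k,i} - mean_i) · (x_{k,j} - mean_j), with n-1 = 5:
  s[U,U] = ((-1.3333)·(-1.3333) + (1.6667)·(1.6667) + (1.6667)·(1.6667) + (-0.3333)·(-0.3333) + (1.6667)·(1.6667) + (-3.3333)·(-3.3333)) / 5 = 21.3333/5 = 4.2667
  s[U,V] = ((-1.3333)·(2.3333) + (1.6667)·(-2.6667) + (1.6667)·(-0.6667) + (-0.3333)·(-2.6667) + (1.6667)·(1.3333) + (-3.3333)·(2.3333)) / 5 = -13.3333/5 = -2.6667
  s[U,W] = ((-1.3333)·(1.8333) + (1.6667)·(-1.1667) + (1.6667)·(-3.1667) + (-0.3333)·(0.8333) + (1.6667)·(-1.1667) + (-3.3333)·(2.8333)) / 5 = -21.3333/5 = -4.2667
  s[V,V] = ((2.3333)·(2.3333) + (-2.6667)·(-2.6667) + (-0.6667)·(-0.6667) + (-2.6667)·(-2.6667) + (1.3333)·(1.3333) + (2.3333)·(2.3333)) / 5 = 27.3333/5 = 5.4667
  s[V,W] = ((2.3333)·(1.8333) + (-2.6667)·(-1.1667) + (-0.6667)·(-3.1667) + (-2.6667)·(0.8333) + (1.3333)·(-1.1667) + (2.3333)·(2.8333)) / 5 = 12.3333/5 = 2.4667
  s[W,W] = ((1.8333)·(1.8333) + (-1.1667)·(-1.1667) + (-3.1667)·(-3.1667) + (0.8333)·(0.8333) + (-1.1667)·(-1.1667) + (2.8333)·(2.8333)) / 5 = 24.8333/5 = 4.9667
  Sample standard deviations s_i = √(s[i,i]):
  s(U) = √(4.2667) = 2.0656
  s(V) = √(5.4667) = 2.3381
  s(W) = √(4.9667) = 2.2286

Step 3 — r_{ij} = s_{ij} / (s_i · s_j):
  r[U,U] = 1 (diagonal).
  r[U,V] = -2.6667 / (2.0656 · 2.3381) = -2.6667 / 4.8295 = -0.5522
  r[U,W] = -4.2667 / (2.0656 · 2.2286) = -4.2667 / 4.6034 = -0.9269
  r[V,V] = 1 (diagonal).
  r[V,W] = 2.4667 / (2.3381 · 2.2286) = 2.4667 / 5.2107 = 0.4734
  r[W,W] = 1 (diagonal).

R is symmetric with unit diagonal. Assembling:

R = [[1, -0.5522, -0.9269],
 [-0.5522, 1, 0.4734],
 [-0.9269, 0.4734, 1]]


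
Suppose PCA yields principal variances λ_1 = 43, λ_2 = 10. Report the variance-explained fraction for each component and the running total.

Step 1 — total variance = trace(Sigma) = Σ λ_i = 43 + 10 = 53.

Step 2 — fraction explained by component i = λ_i / Σ λ:
  PC1: 43/53 = 0.8113
  PC2: 10/53 = 0.1887

Step 3 — cumulative fraction after k components = (λ_1 + ... + λ_k) / Σ λ:
  k = 1: 43/53 = 0.8113
  k = 2: (43 + 10)/53 = 53/53 = 1

Summary (fraction, with percent):

explained: PC1 0.8113 (81.13%), PC2 0.1887 (18.87%);  cumulative: 0.8113, 1


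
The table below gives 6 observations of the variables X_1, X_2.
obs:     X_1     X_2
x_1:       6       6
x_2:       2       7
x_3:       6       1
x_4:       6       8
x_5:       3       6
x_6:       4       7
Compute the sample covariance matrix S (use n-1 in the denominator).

Step 1 — column means:
  mean(X_1) = (6 + 2 + 6 + 6 + 3 + 4) / 6 = 27/6 = 4.5
  mean(X_2) = (6 + 7 + 1 + 8 + 6 + 7) / 6 = 35/6 = 5.8333

Step 2 — sample covariance S[i,j] = (1/(n-1)) · Σ_k (x_{k,i} - mean_i) · (x_{k,j} - mean_j), with n-1 = 5.
  S[X_1,X_1] = ((1.5)·(1.5) + (-2.5)·(-2.5) + (1.5)·(1.5) + (1.5)·(1.5) + (-1.5)·(-1.5) + (-0.5)·(-0.5)) / 5 = 15.5/5 = 3.1
  S[X_1,X_2] = ((1.5)·(0.1667) + (-2.5)·(1.1667) + (1.5)·(-4.8333) + (1.5)·(2.1667) + (-1.5)·(0.1667) + (-0.5)·(1.1667)) / 5 = -7.5/5 = -1.5
  S[X_2,X_2] = ((0.1667)·(0.1667) + (1.1667)·(1.1667) + (-4.8333)·(-4.8333) + (2.1667)·(2.1667) + (0.1667)·(0.1667) + (1.1667)·(1.1667)) / 5 = 30.8333/5 = 6.1667

S is symmetric (S[j,i] = S[i,j]). Assembling:

S = [[3.1, -1.5],
 [-1.5, 6.1667]]


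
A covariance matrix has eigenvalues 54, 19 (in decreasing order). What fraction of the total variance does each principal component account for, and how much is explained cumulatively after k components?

Step 1 — total variance = trace(Sigma) = Σ λ_i = 54 + 19 = 73.

Step 2 — fraction explained by component i = λ_i / Σ λ:
  PC1: 54/73 = 0.7397
  PC2: 19/73 = 0.2603

Step 3 — cumulative fraction after k components = (λ_1 + ... + λ_k) / Σ λ:
  k = 1: 54/73 = 0.7397
  k = 2: (54 + 19)/73 = 73/73 = 1

Summary (fraction, with percent):

explained: PC1 0.7397 (73.97%), PC2 0.2603 (26.03%);  cumulative: 0.7397, 1


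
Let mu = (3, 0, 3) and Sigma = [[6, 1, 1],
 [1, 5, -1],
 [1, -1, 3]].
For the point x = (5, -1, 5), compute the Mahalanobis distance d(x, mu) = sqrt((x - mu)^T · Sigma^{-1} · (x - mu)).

Step 1 — centre the observation: (x - mu) = (2, -1, 2).

Step 2 — invert Sigma (cofactor / det for 3×3, or solve directly):
  Sigma^{-1} = [[0.1892, -0.0541, -0.0811],
 [-0.0541, 0.2297, 0.0946],
 [-0.0811, 0.0946, 0.3919]].

Step 3 — form the quadratic (x - mu)^T · Sigma^{-1} · (x - mu):
  Sigma^{-1} · (x - mu) = (0.2703, -0.1486, 0.527).
  (x - mu)^T · [Sigma^{-1} · (x - mu)] = (2)·(0.2703) + (-1)·(-0.1486) + (2)·(0.527) = 1.7432.

Step 4 — take square root: d = √(1.7432) ≈ 1.3203.

d(x, mu) = √(1.7432) ≈ 1.3203


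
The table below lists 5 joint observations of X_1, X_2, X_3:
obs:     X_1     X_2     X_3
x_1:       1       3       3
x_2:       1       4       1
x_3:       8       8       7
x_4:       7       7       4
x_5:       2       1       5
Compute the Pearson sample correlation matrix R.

Step 1 — column means:
  mean(X_1) = (1 + 1 + 8 + 7 + 2) / 5 = 19/5 = 3.8
  mean(X_2) = (3 + 4 + 8 + 7 + 1) / 5 = 23/5 = 4.6
  mean(X_3) = (3 + 1 + 7 + 4 + 5) / 5 = 20/5 = 4

Step 2 — sample variances and covariances s[i,j] = (1/(n-1)) · Σ_k (x_{k,i} - mean_i) · (x_{k,j} - mean_j), with n-1 = 4:
  s[X_1,X_1] = ((-2.8)·(-2.8) + (-2.8)·(-2.8) + (4.2)·(4.2) + (3.2)·(3.2) + (-1.8)·(-1.8)) / 4 = 46.8/4 = 11.7
  s[X_1,X_2] = ((-2.8)·(-1.6) + (-2.8)·(-0.6) + (4.2)·(3.4) + (3.2)·(2.4) + (-1.8)·(-3.6)) / 4 = 34.6/4 = 8.65
  s[X_1,X_3] = ((-2.8)·(-1) + (-2.8)·(-3) + (4.2)·(3) + (3.2)·(0) + (-1.8)·(1)) / 4 = 22/4 = 5.5
  s[X_2,X_2] = ((-1.6)·(-1.6) + (-0.6)·(-0.6) + (3.4)·(3.4) + (2.4)·(2.4) + (-3.6)·(-3.6)) / 4 = 33.2/4 = 8.3
  s[X_2,X_3] = ((-1.6)·(-1) + (-0.6)·(-3) + (3.4)·(3) + (2.4)·(0) + (-3.6)·(1)) / 4 = 10/4 = 2.5
  s[X_3,X_3] = ((-1)·(-1) + (-3)·(-3) + (3)·(3) + (0)·(0) + (1)·(1)) / 4 = 20/4 = 5
  Sample standard deviations s_i = √(s[i,i]):
  s(X_1) = √(11.7) = 3.4205
  s(X_2) = √(8.3) = 2.881
  s(X_3) = √(5) = 2.2361

Step 3 — r_{ij} = s_{ij} / (s_i · s_j):
  r[X_1,X_1] = 1 (diagonal).
  r[X_1,X_2] = 8.65 / (3.4205 · 2.881) = 8.65 / 9.8544 = 0.8778
  r[X_1,X_3] = 5.5 / (3.4205 · 2.2361) = 5.5 / 7.6485 = 0.7191
  r[X_2,X_2] = 1 (diagonal).
  r[X_2,X_3] = 2.5 / (2.881 · 2.2361) = 2.5 / 6.442 = 0.3881
  r[X_3,X_3] = 1 (diagonal).

R is symmetric with unit diagonal. Assembling:

R = [[1, 0.8778, 0.7191],
 [0.8778, 1, 0.3881],
 [0.7191, 0.3881, 1]]


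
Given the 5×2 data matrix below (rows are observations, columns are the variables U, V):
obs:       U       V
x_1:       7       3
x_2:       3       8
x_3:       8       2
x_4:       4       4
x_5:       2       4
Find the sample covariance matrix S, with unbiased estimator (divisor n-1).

Step 1 — column means:
  mean(U) = (7 + 3 + 8 + 4 + 2) / 5 = 24/5 = 4.8
  mean(V) = (3 + 8 + 2 + 4 + 4) / 5 = 21/5 = 4.2

Step 2 — sample covariance S[i,j] = (1/(n-1)) · Σ_k (x_{k,i} - mean_i) · (x_{k,j} - mean_j), with n-1 = 4.
  S[U,U] = ((2.2)·(2.2) + (-1.8)·(-1.8) + (3.2)·(3.2) + (-0.8)·(-0.8) + (-2.8)·(-2.8)) / 4 = 26.8/4 = 6.7
  S[U,V] = ((2.2)·(-1.2) + (-1.8)·(3.8) + (3.2)·(-2.2) + (-0.8)·(-0.2) + (-2.8)·(-0.2)) / 4 = -15.8/4 = -3.95
  S[V,V] = ((-1.2)·(-1.2) + (3.8)·(3.8) + (-2.2)·(-2.2) + (-0.2)·(-0.2) + (-0.2)·(-0.2)) / 4 = 20.8/4 = 5.2

S is symmetric (S[j,i] = S[i,j]). Assembling:

S = [[6.7, -3.95],
 [-3.95, 5.2]]


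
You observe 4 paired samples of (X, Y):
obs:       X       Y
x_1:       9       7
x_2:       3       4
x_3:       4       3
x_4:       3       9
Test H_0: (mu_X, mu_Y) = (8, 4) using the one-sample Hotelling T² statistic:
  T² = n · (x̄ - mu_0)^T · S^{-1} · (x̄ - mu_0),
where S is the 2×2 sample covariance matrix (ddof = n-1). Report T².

Step 1 — sample mean vector:
  mean(X) = (9 + 3 + 4 + 3) / 4 = 19/4 = 4.75
  mean(Y) = (7 + 4 + 3 + 9) / 4 = 23/4 = 5.75
  x̄ = (4.75, 5.75),  deviation x̄ - mu_0 = (4.75, 5.75) - (8, 4) = (-3.25, 1.75).

Step 2 — sample covariance matrix, S[i,j] = (1/(n-1)) · Σ_k (x_{k,i} - mean_i) · (x_{k,j} - mean_j), divisor n-1 = 3:
  S[X,X] = ((4.25)·(4.25) + (-1.75)·(-1.75) + (-0.75)·(-0.75) + (-1.75)·(-1.75)) / 3 = 24.75/3 = 8.25
  S[X,Y] = ((4.25)·(1.25) + (-1.75)·(-1.75) + (-0.75)·(-2.75) + (-1.75)·(3.25)) / 3 = 4.75/3 = 1.5833
  S[Y,Y] = ((1.25)·(1.25) + (-1.75)·(-1.75) + (-2.75)·(-2.75) + (3.25)·(3.25)) / 3 = 22.75/3 = 7.5833
  S = [[8.25, 1.5833],
 [1.5833, 7.5833]].

Step 3 — invert S. det(S) = 8.25·7.5833 - (1.5833)² = 60.0556.
  S^{-1} = (1/det) · [[d, -b], [-b, a]] = [[0.1263, -0.0264],
 [-0.0264, 0.1374]].

Step 4 — quadratic form (x̄ - mu_0)^T · S^{-1} · (x̄ - mu_0):
  S^{-1} · (x̄ - mu_0) = (-0.4565, 0.3261),
  (x̄ - mu_0)^T · [...] = (-3.25)·(-0.4565) + (1.75)·(0.3261) = 2.0543.

Step 5 — scale by n: T² = 4 · 2.0543 = 8.2174.

T² ≈ 8.2174


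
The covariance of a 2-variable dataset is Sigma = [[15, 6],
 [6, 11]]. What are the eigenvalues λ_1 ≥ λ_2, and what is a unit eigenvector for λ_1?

Step 1 — characteristic polynomial of 2×2 Sigma:
  det(Sigma - λI) = λ² - trace · λ + det = 0.
  trace = 15 + 11 = 26, det = 15·11 - (6)² = 129.
Step 2 — discriminant:
  Δ = trace² - 4·det = 676 - 516 = 160.
Step 3 — eigenvalues:
  λ = (trace ± √Δ)/2 = (26 ± 12.6491)/2,
  λ_1 = 19.3246,  λ_2 = 6.6754.

Step 4 — unit eigenvector for λ_1: solve (Sigma - λ_1 I)v = 0. First row:
  (15 - 19.3246)·v_x + (6)·v_y = 0, i.e. (-4.3246)·v_x + (6)·v_y = 0,
  so v ∝ (b, λ_1 - a) = (6, 4.3246) = u.
  ||u|| = √((6)² + (4.3246)²) = √(54.7018) ≈ 7.3961,
  v_1 = u/||u|| ≈ (0.8112, 0.5847) (||v_1|| = 1).

λ_1 = 19.3246,  λ_2 = 6.6754;  v_1 ≈ (0.8112, 0.5847)


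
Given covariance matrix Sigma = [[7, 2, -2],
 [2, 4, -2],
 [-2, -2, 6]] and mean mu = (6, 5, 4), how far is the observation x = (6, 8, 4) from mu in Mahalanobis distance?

Step 1 — centre the observation: (x - mu) = (0, 3, 0).

Step 2 — invert Sigma (cofactor / det for 3×3, or solve directly):
  Sigma^{-1} = [[0.1724, -0.069, 0.0345],
 [-0.069, 0.3276, 0.0862],
 [0.0345, 0.0862, 0.2069]].

Step 3 — form the quadratic (x - mu)^T · Sigma^{-1} · (x - mu):
  Sigma^{-1} · (x - mu) = (-0.2069, 0.9828, 0.2586).
  (x - mu)^T · [Sigma^{-1} · (x - mu)] = (0)·(-0.2069) + (3)·(0.9828) + (0)·(0.2586) = 2.9483.

Step 4 — take square root: d = √(2.9483) ≈ 1.7171.

d(x, mu) = √(2.9483) ≈ 1.7171


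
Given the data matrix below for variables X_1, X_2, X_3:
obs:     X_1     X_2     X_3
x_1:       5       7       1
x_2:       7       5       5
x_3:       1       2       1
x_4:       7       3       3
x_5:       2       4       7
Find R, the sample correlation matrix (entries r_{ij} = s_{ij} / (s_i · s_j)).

Step 1 — column means:
  mean(X_1) = (5 + 7 + 1 + 7 + 2) / 5 = 22/5 = 4.4
  mean(X_2) = (7 + 5 + 2 + 3 + 4) / 5 = 21/5 = 4.2
  mean(X_3) = (1 + 5 + 1 + 3 + 7) / 5 = 17/5 = 3.4

Step 2 — sample variances and covariances s[i,j] = (1/(n-1)) · Σ_k (x_{k,i} - mean_i) · (x_{k,j} - mean_j), with n-1 = 4:
  s[X_1,X_1] = ((0.6)·(0.6) + (2.6)·(2.6) + (-3.4)·(-3.4) + (2.6)·(2.6) + (-2.4)·(-2.4)) / 4 = 31.2/4 = 7.8
  s[X_1,X_2] = ((0.6)·(2.8) + (2.6)·(0.8) + (-3.4)·(-2.2) + (2.6)·(-1.2) + (-2.4)·(-0.2)) / 4 = 8.6/4 = 2.15
  s[X_1,X_3] = ((0.6)·(-2.4) + (2.6)·(1.6) + (-3.4)·(-2.4) + (2.6)·(-0.4) + (-2.4)·(3.6)) / 4 = 1.2/4 = 0.3
  s[X_2,X_2] = ((2.8)·(2.8) + (0.8)·(0.8) + (-2.2)·(-2.2) + (-1.2)·(-1.2) + (-0.2)·(-0.2)) / 4 = 14.8/4 = 3.7
  s[X_2,X_3] = ((2.8)·(-2.4) + (0.8)·(1.6) + (-2.2)·(-2.4) + (-1.2)·(-0.4) + (-0.2)·(3.6)) / 4 = -0.4/4 = -0.1
  s[X_3,X_3] = ((-2.4)·(-2.4) + (1.6)·(1.6) + (-2.4)·(-2.4) + (-0.4)·(-0.4) + (3.6)·(3.6)) / 4 = 27.2/4 = 6.8
  Sample standard deviations s_i = √(s[i,i]):
  s(X_1) = √(7.8) = 2.7928
  s(X_2) = √(3.7) = 1.9235
  s(X_3) = √(6.8) = 2.6077

Step 3 — r_{ij} = s_{ij} / (s_i · s_j):
  r[X_1,X_1] = 1 (diagonal).
  r[X_1,X_2] = 2.15 / (2.7928 · 1.9235) = 2.15 / 5.3722 = 0.4002
  r[X_1,X_3] = 0.3 / (2.7928 · 2.6077) = 0.3 / 7.2829 = 0.0412
  r[X_2,X_2] = 1 (diagonal).
  r[X_2,X_3] = -0.1 / (1.9235 · 2.6077) = -0.1 / 5.016 = -0.0199
  r[X_3,X_3] = 1 (diagonal).

R is symmetric with unit diagonal. Assembling:

R = [[1, 0.4002, 0.0412],
 [0.4002, 1, -0.0199],
 [0.0412, -0.0199, 1]]


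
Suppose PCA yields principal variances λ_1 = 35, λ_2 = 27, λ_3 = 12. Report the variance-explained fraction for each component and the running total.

Step 1 — total variance = trace(Sigma) = Σ λ_i = 35 + 27 + 12 = 74.

Step 2 — fraction explained by component i = λ_i / Σ λ:
  PC1: 35/74 = 0.473
  PC2: 27/74 = 0.3649
  PC3: 12/74 = 0.1622

Step 3 — cumulative fraction after k components = (λ_1 + ... + λ_k) / Σ λ:
  k = 1: 35/74 = 0.473
  k = 2: (35 + 27)/74 = 62/74 = 0.8378
  k = 3: (35 + 27 + 12)/74 = 74/74 = 1

Summary (fraction, with percent):

explained: PC1 0.473 (47.3%), PC2 0.3649 (36.49%), PC3 0.1622 (16.22%);  cumulative: 0.473, 0.8378, 1


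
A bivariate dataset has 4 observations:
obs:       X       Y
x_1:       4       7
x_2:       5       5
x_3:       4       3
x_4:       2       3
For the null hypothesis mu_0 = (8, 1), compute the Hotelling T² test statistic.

Step 1 — sample mean vector:
  mean(X) = (4 + 5 + 4 + 2) / 4 = 15/4 = 3.75
  mean(Y) = (7 + 5 + 3 + 3) / 4 = 18/4 = 4.5
  x̄ = (3.75, 4.5),  deviation x̄ - mu_0 = (3.75, 4.5) - (8, 1) = (-4.25, 3.5).

Step 2 — sample covariance matrix, S[i,j] = (1/(n-1)) · Σ_k (x_{k,i} - mean_i) · (x_{k,j} - mean_j), divisor n-1 = 3:
  S[X,X] = ((0.25)·(0.25) + (1.25)·(1.25) + (0.25)·(0.25) + (-1.75)·(-1.75)) / 3 = 4.75/3 = 1.5833
  S[X,Y] = ((0.25)·(2.5) + (1.25)·(0.5) + (0.25)·(-1.5) + (-1.75)·(-1.5)) / 3 = 3.5/3 = 1.1667
  S[Y,Y] = ((2.5)·(2.5) + (0.5)·(0.5) + (-1.5)·(-1.5) + (-1.5)·(-1.5)) / 3 = 11/3 = 3.6667
  S = [[1.5833, 1.1667],
 [1.1667, 3.6667]].

Step 3 — invert S. det(S) = 1.5833·3.6667 - (1.1667)² = 4.4444.
  S^{-1} = (1/det) · [[d, -b], [-b, a]] = [[0.825, -0.2625],
 [-0.2625, 0.3562]].

Step 4 — quadratic form (x̄ - mu_0)^T · S^{-1} · (x̄ - mu_0):
  S^{-1} · (x̄ - mu_0) = (-4.425, 2.3625),
  (x̄ - mu_0)^T · [...] = (-4.25)·(-4.425) + (3.5)·(2.3625) = 27.075.

Step 5 — scale by n: T² = 4 · 27.075 = 108.3.

T² ≈ 108.3


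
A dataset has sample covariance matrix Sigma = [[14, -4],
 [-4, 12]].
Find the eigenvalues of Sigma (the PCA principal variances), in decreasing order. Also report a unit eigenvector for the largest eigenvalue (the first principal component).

Step 1 — characteristic polynomial of 2×2 Sigma:
  det(Sigma - λI) = λ² - trace · λ + det = 0.
  trace = 14 + 12 = 26, det = 14·12 - (-4)² = 152.
Step 2 — discriminant:
  Δ = trace² - 4·det = 676 - 608 = 68.
Step 3 — eigenvalues:
  λ = (trace ± √Δ)/2 = (26 ± 8.2462)/2,
  λ_1 = 17.1231,  λ_2 = 8.8769.

Step 4 — unit eigenvector for λ_1: solve (Sigma - λ_1 I)v = 0. First row:
  (14 - 17.1231)·v_x + (-4)·v_y = 0, i.e. (-3.1231)·v_x + (-4)·v_y = 0,
  so v ∝ (b, λ_1 - a) = (-4, 3.1231); multiply by -1 so the first entry is positive: u = (4, -3.1231).
  ||u|| = √((4)² + (-3.1231)²) = √(25.7538) ≈ 5.0748,
  v_1 = u/||u|| ≈ (0.7882, -0.6154) (||v_1|| = 1).

λ_1 = 17.1231,  λ_2 = 8.8769;  v_1 ≈ (0.7882, -0.6154)


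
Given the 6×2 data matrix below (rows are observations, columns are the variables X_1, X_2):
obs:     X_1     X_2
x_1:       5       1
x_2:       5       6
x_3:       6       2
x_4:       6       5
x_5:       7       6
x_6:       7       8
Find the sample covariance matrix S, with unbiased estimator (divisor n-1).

Step 1 — column means:
  mean(X_1) = (5 + 5 + 6 + 6 + 7 + 7) / 6 = 36/6 = 6
  mean(X_2) = (1 + 6 + 2 + 5 + 6 + 8) / 6 = 28/6 = 4.6667

Step 2 — sample covariance S[i,j] = (1/(n-1)) · Σ_k (x_{k,i} - mean_i) · (x_{k,j} - mean_j), with n-1 = 5.
  S[X_1,X_1] = ((-1)·(-1) + (-1)·(-1) + (0)·(0) + (0)·(0) + (1)·(1) + (1)·(1)) / 5 = 4/5 = 0.8
  S[X_1,X_2] = ((-1)·(-3.6667) + (-1)·(1.3333) + (0)·(-2.6667) + (0)·(0.3333) + (1)·(1.3333) + (1)·(3.3333)) / 5 = 7/5 = 1.4
  S[X_2,X_2] = ((-3.6667)·(-3.6667) + (1.3333)·(1.3333) + (-2.6667)·(-2.6667) + (0.3333)·(0.3333) + (1.3333)·(1.3333) + (3.3333)·(3.3333)) / 5 = 35.3333/5 = 7.0667

S is symmetric (S[j,i] = S[i,j]). Assembling:

S = [[0.8, 1.4],
 [1.4, 7.0667]]


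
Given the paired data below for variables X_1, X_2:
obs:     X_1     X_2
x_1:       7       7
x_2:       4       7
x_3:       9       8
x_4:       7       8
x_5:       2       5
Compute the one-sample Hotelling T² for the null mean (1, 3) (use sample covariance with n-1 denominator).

Step 1 — sample mean vector:
  mean(X_1) = (7 + 4 + 9 + 7 + 2) / 5 = 29/5 = 5.8
  mean(X_2) = (7 + 7 + 8 + 8 + 5) / 5 = 35/5 = 7
  x̄ = (5.8, 7),  deviation x̄ - mu_0 = (5.8, 7) - (1, 3) = (4.8, 4).

Step 2 — sample covariance matrix, S[i,j] = (1/(n-1)) · Σ_k (x_{k,i} - mean_i) · (x_{k,j} - mean_j), divisor n-1 = 4:
  S[X_1,X_1] = ((1.2)·(1.2) + (-1.8)·(-1.8) + (3.2)·(3.2) + (1.2)·(1.2) + (-3.8)·(-3.8)) / 4 = 30.8/4 = 7.7
  S[X_1,X_2] = ((1.2)·(0) + (-1.8)·(0) + (3.2)·(1) + (1.2)·(1) + (-3.8)·(-2)) / 4 = 12/4 = 3
  S[X_2,X_2] = ((0)·(0) + (0)·(0) + (1)·(1) + (1)·(1) + (-2)·(-2)) / 4 = 6/4 = 1.5
  S = [[7.7, 3],
 [3, 1.5]].

Step 3 — invert S. det(S) = 7.7·1.5 - (3)² = 2.55.
  S^{-1} = (1/det) · [[d, -b], [-b, a]] = [[0.5882, -1.1765],
 [-1.1765, 3.0196]].

Step 4 — quadratic form (x̄ - mu_0)^T · S^{-1} · (x̄ - mu_0):
  S^{-1} · (x̄ - mu_0) = (-1.8824, 6.4314),
  (x̄ - mu_0)^T · [...] = (4.8)·(-1.8824) + (4)·(6.4314) = 16.6902.

Step 5 — scale by n: T² = 5 · 16.6902 = 83.451.

T² ≈ 83.451


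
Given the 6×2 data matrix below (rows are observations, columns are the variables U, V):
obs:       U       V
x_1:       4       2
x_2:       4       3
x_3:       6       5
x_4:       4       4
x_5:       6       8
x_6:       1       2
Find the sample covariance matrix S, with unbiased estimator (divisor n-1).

Step 1 — column means:
  mean(U) = (4 + 4 + 6 + 4 + 6 + 1) / 6 = 25/6 = 4.1667
  mean(V) = (2 + 3 + 5 + 4 + 8 + 2) / 6 = 24/6 = 4

Step 2 — sample covariance S[i,j] = (1/(n-1)) · Σ_k (x_{k,i} - mean_i) · (x_{k,j} - mean_j), with n-1 = 5.
  S[U,U] = ((-0.1667)·(-0.1667) + (-0.1667)·(-0.1667) + (1.8333)·(1.8333) + (-0.1667)·(-0.1667) + (1.8333)·(1.8333) + (-3.1667)·(-3.1667)) / 5 = 16.8333/5 = 3.3667
  S[U,V] = ((-0.1667)·(-2) + (-0.1667)·(-1) + (1.8333)·(1) + (-0.1667)·(0) + (1.8333)·(4) + (-3.1667)·(-2)) / 5 = 16/5 = 3.2
  S[V,V] = ((-2)·(-2) + (-1)·(-1) + (1)·(1) + (0)·(0) + (4)·(4) + (-2)·(-2)) / 5 = 26/5 = 5.2

S is symmetric (S[j,i] = S[i,j]). Assembling:

S = [[3.3667, 3.2],
 [3.2, 5.2]]


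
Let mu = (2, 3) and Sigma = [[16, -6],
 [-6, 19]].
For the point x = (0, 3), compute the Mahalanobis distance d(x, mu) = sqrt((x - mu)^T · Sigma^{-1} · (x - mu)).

Step 1 — centre the observation: (x - mu) = (-2, 0).

Step 2 — invert Sigma. det(Sigma) = 16·19 - (-6)² = 268.
  Sigma^{-1} = (1/det) · [[d, -b], [-b, a]] = [[0.0709, 0.0224],
 [0.0224, 0.0597]].

Step 3 — form the quadratic (x - mu)^T · Sigma^{-1} · (x - mu):
  Sigma^{-1} · (x - mu) = (-0.1418, -0.0448).
  (x - mu)^T · [Sigma^{-1} · (x - mu)] = (-2)·(-0.1418) + (0)·(-0.0448) = 0.2836.

Step 4 — take square root: d = √(0.2836) ≈ 0.5325.

d(x, mu) = √(0.2836) ≈ 0.5325


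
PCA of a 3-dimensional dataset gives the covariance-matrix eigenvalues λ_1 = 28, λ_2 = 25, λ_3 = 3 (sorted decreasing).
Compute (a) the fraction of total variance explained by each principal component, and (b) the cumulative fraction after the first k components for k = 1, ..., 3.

Step 1 — total variance = trace(Sigma) = Σ λ_i = 28 + 25 + 3 = 56.

Step 2 — fraction explained by component i = λ_i / Σ λ:
  PC1: 28/56 = 0.5
  PC2: 25/56 = 0.4464
  PC3: 3/56 = 0.0536

Step 3 — cumulative fraction after k components = (λ_1 + ... + λ_k) / Σ λ:
  k = 1: 28/56 = 0.5
  k = 2: (28 + 25)/56 = 53/56 = 0.9464
  k = 3: (28 + 25 + 3)/56 = 56/56 = 1

Summary (fraction, with percent):

explained: PC1 0.5 (50%), PC2 0.4464 (44.64%), PC3 0.0536 (5.36%);  cumulative: 0.5, 0.9464, 1


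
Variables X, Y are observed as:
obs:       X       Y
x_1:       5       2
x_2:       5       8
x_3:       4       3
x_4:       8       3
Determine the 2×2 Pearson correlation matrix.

Step 1 — column means:
  mean(X) = (5 + 5 + 4 + 8) / 4 = 22/4 = 5.5
  mean(Y) = (2 + 8 + 3 + 3) / 4 = 16/4 = 4

Step 2 — sample variances and covariances s[i,j] = (1/(n-1)) · Σ_k (x_{k,i} - mean_i) · (x_{k,j} - mean_j), with n-1 = 3:
  s[X,X] = ((-0.5)·(-0.5) + (-0.5)·(-0.5) + (-1.5)·(-1.5) + (2.5)·(2.5)) / 3 = 9/3 = 3
  s[X,Y] = ((-0.5)·(-2) + (-0.5)·(4) + (-1.5)·(-1) + (2.5)·(-1)) / 3 = -2/3 = -0.6667
  s[Y,Y] = ((-2)·(-2) + (4)·(4) + (-1)·(-1) + (-1)·(-1)) / 3 = 22/3 = 7.3333
  Sample standard deviations s_i = √(s[i,i]):
  s(X) = √(3) = 1.7321
  s(Y) = √(7.3333) = 2.708

Step 3 — r_{ij} = s_{ij} / (s_i · s_j):
  r[X,X] = 1 (diagonal).
  r[X,Y] = -0.6667 / (1.7321 · 2.708) = -0.6667 / 4.6904 = -0.1421
  r[Y,Y] = 1 (diagonal).

R is symmetric with unit diagonal. Assembling:

R = [[1, -0.1421],
 [-0.1421, 1]]


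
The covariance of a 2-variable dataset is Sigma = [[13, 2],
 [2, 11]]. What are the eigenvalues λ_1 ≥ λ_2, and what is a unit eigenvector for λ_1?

Step 1 — characteristic polynomial of 2×2 Sigma:
  det(Sigma - λI) = λ² - trace · λ + det = 0.
  trace = 13 + 11 = 24, det = 13·11 - (2)² = 139.
Step 2 — discriminant:
  Δ = trace² - 4·det = 576 - 556 = 20.
Step 3 — eigenvalues:
  λ = (trace ± √Δ)/2 = (24 ± 4.4721)/2,
  λ_1 = 14.2361,  λ_2 = 9.7639.

Step 4 — unit eigenvector for λ_1: solve (Sigma - λ_1 I)v = 0. First row:
  (13 - 14.2361)·v_x + (2)·v_y = 0, i.e. (-1.2361)·v_x + (2)·v_y = 0,
  so v ∝ (b, λ_1 - a) = (2, 1.2361) = u.
  ||u|| = √((2)² + (1.2361)²) = √(5.5279) ≈ 2.3511,
  v_1 = u/||u|| ≈ (0.8507, 0.5257) (||v_1|| = 1).

λ_1 = 14.2361,  λ_2 = 9.7639;  v_1 ≈ (0.8507, 0.5257)


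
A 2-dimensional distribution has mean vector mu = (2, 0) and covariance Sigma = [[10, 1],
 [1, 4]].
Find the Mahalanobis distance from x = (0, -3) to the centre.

Step 1 — centre the observation: (x - mu) = (-2, -3).

Step 2 — invert Sigma. det(Sigma) = 10·4 - (1)² = 39.
  Sigma^{-1} = (1/det) · [[d, -b], [-b, a]] = [[0.1026, -0.0256],
 [-0.0256, 0.2564]].

Step 3 — form the quadratic (x - mu)^T · Sigma^{-1} · (x - mu):
  Sigma^{-1} · (x - mu) = (-0.1282, -0.7179).
  (x - mu)^T · [Sigma^{-1} · (x - mu)] = (-2)·(-0.1282) + (-3)·(-0.7179) = 2.4103.

Step 4 — take square root: d = √(2.4103) ≈ 1.5525.

d(x, mu) = √(2.4103) ≈ 1.5525


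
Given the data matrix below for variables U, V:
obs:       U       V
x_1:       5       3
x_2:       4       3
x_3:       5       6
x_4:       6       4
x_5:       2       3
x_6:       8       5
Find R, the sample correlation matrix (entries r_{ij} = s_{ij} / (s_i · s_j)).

Step 1 — column means:
  mean(U) = (5 + 4 + 5 + 6 + 2 + 8) / 6 = 30/6 = 5
  mean(V) = (3 + 3 + 6 + 4 + 3 + 5) / 6 = 24/6 = 4

Step 2 — sample variances and covariances s[i,j] = (1/(n-1)) · Σ_k (x_{k,i} - mean_i) · (x_{k,j} - mean_j), with n-1 = 5:
  s[U,U] = ((0)·(0) + (-1)·(-1) + (0)·(0) + (1)·(1) + (-3)·(-3) + (3)·(3)) / 5 = 20/5 = 4
  s[U,V] = ((0)·(-1) + (-1)·(-1) + (0)·(2) + (1)·(0) + (-3)·(-1) + (3)·(1)) / 5 = 7/5 = 1.4
  s[V,V] = ((-1)·(-1) + (-1)·(-1) + (2)·(2) + (0)·(0) + (-1)·(-1) + (1)·(1)) / 5 = 8/5 = 1.6
  Sample standard deviations s_i = √(s[i,i]):
  s(U) = √(4) = 2
  s(V) = √(1.6) = 1.2649

Step 3 — r_{ij} = s_{ij} / (s_i · s_j):
  r[U,U] = 1 (diagonal).
  r[U,V] = 1.4 / (2 · 1.2649) = 1.4 / 2.5298 = 0.5534
  r[V,V] = 1 (diagonal).

R is symmetric with unit diagonal. Assembling:

R = [[1, 0.5534],
 [0.5534, 1]]


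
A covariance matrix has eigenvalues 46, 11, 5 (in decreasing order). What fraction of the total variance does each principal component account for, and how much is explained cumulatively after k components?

Step 1 — total variance = trace(Sigma) = Σ λ_i = 46 + 11 + 5 = 62.

Step 2 — fraction explained by component i = λ_i / Σ λ:
  PC1: 46/62 = 0.7419
  PC2: 11/62 = 0.1774
  PC3: 5/62 = 0.0806

Step 3 — cumulative fraction after k components = (λ_1 + ... + λ_k) / Σ λ:
  k = 1: 46/62 = 0.7419
  k = 2: (46 + 11)/62 = 57/62 = 0.9194
  k = 3: (46 + 11 + 5)/62 = 62/62 = 1

Summary (fraction, with percent):

explained: PC1 0.7419 (74.19%), PC2 0.1774 (17.74%), PC3 0.0806 (8.06%);  cumulative: 0.7419, 0.9194, 1


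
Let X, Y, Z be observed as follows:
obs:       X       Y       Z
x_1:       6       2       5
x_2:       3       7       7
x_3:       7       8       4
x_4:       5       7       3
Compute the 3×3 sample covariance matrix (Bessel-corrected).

Step 1 — column means:
  mean(X) = (6 + 3 + 7 + 5) / 4 = 21/4 = 5.25
  mean(Y) = (2 + 7 + 8 + 7) / 4 = 24/4 = 6
  mean(Z) = (5 + 7 + 4 + 3) / 4 = 19/4 = 4.75

Step 2 — sample covariance S[i,j] = (1/(n-1)) · Σ_k (x_{k,i} - mean_i) · (x_{k,j} - mean_j), with n-1 = 3.
  S[X,X] = ((0.75)·(0.75) + (-2.25)·(-2.25) + (1.75)·(1.75) + (-0.25)·(-0.25)) / 3 = 8.75/3 = 2.9167
  S[X,Y] = ((0.75)·(-4) + (-2.25)·(1) + (1.75)·(2) + (-0.25)·(1)) / 3 = -2/3 = -0.6667
  S[X,Z] = ((0.75)·(0.25) + (-2.25)·(2.25) + (1.75)·(-0.75) + (-0.25)·(-1.75)) / 3 = -5.75/3 = -1.9167
  S[Y,Y] = ((-4)·(-4) + (1)·(1) + (2)·(2) + (1)·(1)) / 3 = 22/3 = 7.3333
  S[Y,Z] = ((-4)·(0.25) + (1)·(2.25) + (2)·(-0.75) + (1)·(-1.75)) / 3 = -2/3 = -0.6667
  S[Z,Z] = ((0.25)·(0.25) + (2.25)·(2.25) + (-0.75)·(-0.75) + (-1.75)·(-1.75)) / 3 = 8.75/3 = 2.9167

S is symmetric (S[j,i] = S[i,j]). Assembling:

S = [[2.9167, -0.6667, -1.9167],
 [-0.6667, 7.3333, -0.6667],
 [-1.9167, -0.6667, 2.9167]]


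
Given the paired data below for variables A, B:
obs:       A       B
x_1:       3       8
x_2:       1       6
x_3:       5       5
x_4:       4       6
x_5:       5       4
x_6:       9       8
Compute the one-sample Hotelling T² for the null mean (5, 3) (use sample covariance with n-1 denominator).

Step 1 — sample mean vector:
  mean(A) = (3 + 1 + 5 + 4 + 5 + 9) / 6 = 27/6 = 4.5
  mean(B) = (8 + 6 + 5 + 6 + 4 + 8) / 6 = 37/6 = 6.1667
  x̄ = (4.5, 6.1667),  deviation x̄ - mu_0 = (4.5, 6.1667) - (5, 3) = (-0.5, 3.1667).

Step 2 — sample covariance matrix, S[i,j] = (1/(n-1)) · Σ_k (x_{k,i} - mean_i) · (x_{k,j} - mean_j), divisor n-1 = 5:
  S[A,A] = ((-1.5)·(-1.5) + (-3.5)·(-3.5) + (0.5)·(0.5) + (-0.5)·(-0.5) + (0.5)·(0.5) + (4.5)·(4.5)) / 5 = 35.5/5 = 7.1
  S[A,B] = ((-1.5)·(1.8333) + (-3.5)·(-0.1667) + (0.5)·(-1.1667) + (-0.5)·(-0.1667) + (0.5)·(-2.1667) + (4.5)·(1.8333)) / 5 = 4.5/5 = 0.9
  S[B,B] = ((1.8333)·(1.8333) + (-0.1667)·(-0.1667) + (-1.1667)·(-1.1667) + (-0.1667)·(-0.1667) + (-2.1667)·(-2.1667) + (1.8333)·(1.8333)) / 5 = 12.8333/5 = 2.5667
  S = [[7.1, 0.9],
 [0.9, 2.5667]].

Step 3 — invert S. det(S) = 7.1·2.5667 - (0.9)² = 17.4133.
  S^{-1} = (1/det) · [[d, -b], [-b, a]] = [[0.1474, -0.0517],
 [-0.0517, 0.4077]].

Step 4 — quadratic form (x̄ - mu_0)^T · S^{-1} · (x̄ - mu_0):
  S^{-1} · (x̄ - mu_0) = (-0.2374, 1.317),
  (x̄ - mu_0)^T · [...] = (-0.5)·(-0.2374) + (3.1667)·(1.317) = 4.2892.

Step 5 — scale by n: T² = 6 · 4.2892 = 25.7351.

T² ≈ 25.7351


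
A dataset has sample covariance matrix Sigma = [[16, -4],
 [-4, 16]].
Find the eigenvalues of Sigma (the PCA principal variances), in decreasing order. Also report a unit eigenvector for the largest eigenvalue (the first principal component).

Step 1 — characteristic polynomial of 2×2 Sigma:
  det(Sigma - λI) = λ² - trace · λ + det = 0.
  trace = 16 + 16 = 32, det = 16·16 - (-4)² = 240.
Step 2 — discriminant:
  Δ = trace² - 4·det = 1024 - 960 = 64.
Step 3 — eigenvalues:
  λ = (trace ± √Δ)/2 = (32 ± 8)/2,
  λ_1 = 20,  λ_2 = 12.

Step 4 — unit eigenvector for λ_1: solve (Sigma - λ_1 I)v = 0. First row:
  (16 - 20)·v_x + (-4)·v_y = 0, i.e. (-4)·v_x + (-4)·v_y = 0,
  so v ∝ (b, λ_1 - a) = (-4, 4); multiply by -1 so the first entry is positive: u = (4, -4).
  ||u|| = √((4)² + (-4)²) = √(32) ≈ 5.6569,
  v_1 = u/||u|| ≈ (0.7071, -0.7071) (||v_1|| = 1).

λ_1 = 20,  λ_2 = 12;  v_1 ≈ (0.7071, -0.7071)


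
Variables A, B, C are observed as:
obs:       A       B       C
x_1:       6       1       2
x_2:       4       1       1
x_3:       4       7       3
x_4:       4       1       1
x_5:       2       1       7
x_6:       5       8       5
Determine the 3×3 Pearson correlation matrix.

Step 1 — column means:
  mean(A) = (6 + 4 + 4 + 4 + 2 + 5) / 6 = 25/6 = 4.1667
  mean(B) = (1 + 1 + 7 + 1 + 1 + 8) / 6 = 19/6 = 3.1667
  mean(C) = (2 + 1 + 3 + 1 + 7 + 5) / 6 = 19/6 = 3.1667

Step 2 — sample variances and covariances s[i,j] = (1/(n-1)) · Σ_k (x_{k,i} - mean_i) · (x_{k,j} - mean_j), with n-1 = 5:
  s[A,A] = ((1.8333)·(1.8333) + (-0.1667)·(-0.1667) + (-0.1667)·(-0.1667) + (-0.1667)·(-0.1667) + (-2.1667)·(-2.1667) + (0.8333)·(0.8333)) / 5 = 8.8333/5 = 1.7667
  s[A,B] = ((1.8333)·(-2.1667) + (-0.1667)·(-2.1667) + (-0.1667)·(3.8333) + (-0.1667)·(-2.1667) + (-2.1667)·(-2.1667) + (0.8333)·(4.8333)) / 5 = 4.8333/5 = 0.9667
  s[A,C] = ((1.8333)·(-1.1667) + (-0.1667)·(-2.1667) + (-0.1667)·(-0.1667) + (-0.1667)·(-2.1667) + (-2.1667)·(3.8333) + (0.8333)·(1.8333)) / 5 = -8.1667/5 = -1.6333
  s[B,B] = ((-2.1667)·(-2.1667) + (-2.1667)·(-2.1667) + (3.8333)·(3.8333) + (-2.1667)·(-2.1667) + (-2.1667)·(-2.1667) + (4.8333)·(4.8333)) / 5 = 56.8333/5 = 11.3667
  s[B,C] = ((-2.1667)·(-1.1667) + (-2.1667)·(-2.1667) + (3.8333)·(-0.1667) + (-2.1667)·(-2.1667) + (-2.1667)·(3.8333) + (4.8333)·(1.8333)) / 5 = 11.8333/5 = 2.3667
  s[C,C] = ((-1.1667)·(-1.1667) + (-2.1667)·(-2.1667) + (-0.1667)·(-0.1667) + (-2.1667)·(-2.1667) + (3.8333)·(3.8333) + (1.8333)·(1.8333)) / 5 = 28.8333/5 = 5.7667
  Sample standard deviations s_i = √(s[i,i]):
  s(A) = √(1.7667) = 1.3292
  s(B) = √(11.3667) = 3.3714
  s(C) = √(5.7667) = 2.4014

Step 3 — r_{ij} = s_{ij} / (s_i · s_j):
  r[A,A] = 1 (diagonal).
  r[A,B] = 0.9667 / (1.3292 · 3.3714) = 0.9667 / 4.4812 = 0.2157
  r[A,C] = -1.6333 / (1.3292 · 2.4014) = -1.6333 / 3.1918 = -0.5117
  r[B,B] = 1 (diagonal).
  r[B,C] = 2.3667 / (3.3714 · 2.4014) = 2.3667 / 8.0962 = 0.2923
  r[C,C] = 1 (diagonal).

R is symmetric with unit diagonal. Assembling:

R = [[1, 0.2157, -0.5117],
 [0.2157, 1, 0.2923],
 [-0.5117, 0.2923, 1]]
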